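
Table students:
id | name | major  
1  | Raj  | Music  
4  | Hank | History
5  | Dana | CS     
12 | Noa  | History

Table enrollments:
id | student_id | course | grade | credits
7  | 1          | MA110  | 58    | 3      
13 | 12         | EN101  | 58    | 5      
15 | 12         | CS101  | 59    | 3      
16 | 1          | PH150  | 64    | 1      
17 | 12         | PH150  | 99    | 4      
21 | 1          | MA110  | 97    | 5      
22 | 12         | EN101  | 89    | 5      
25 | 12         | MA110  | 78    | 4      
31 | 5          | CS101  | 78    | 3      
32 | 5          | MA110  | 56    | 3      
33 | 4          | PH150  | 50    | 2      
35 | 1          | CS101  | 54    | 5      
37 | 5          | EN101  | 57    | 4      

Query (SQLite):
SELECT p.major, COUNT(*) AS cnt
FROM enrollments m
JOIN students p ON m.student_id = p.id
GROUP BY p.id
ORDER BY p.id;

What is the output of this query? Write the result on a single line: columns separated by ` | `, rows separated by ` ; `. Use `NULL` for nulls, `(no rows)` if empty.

Music | 4 ; History | 1 ; CS | 3 ; History | 5

Join each enrollments row to its students via student_id.
Group joined rows by students.id; compute COUNT(*) per group.
  1: ids {7, 16, 21, 35} → COUNT(*)=4
  4: ids {33} → COUNT(*)=1
  5: ids {31, 32, 37} → COUNT(*)=3
  12: ids {13, 15, 17, 22, 25} → COUNT(*)=5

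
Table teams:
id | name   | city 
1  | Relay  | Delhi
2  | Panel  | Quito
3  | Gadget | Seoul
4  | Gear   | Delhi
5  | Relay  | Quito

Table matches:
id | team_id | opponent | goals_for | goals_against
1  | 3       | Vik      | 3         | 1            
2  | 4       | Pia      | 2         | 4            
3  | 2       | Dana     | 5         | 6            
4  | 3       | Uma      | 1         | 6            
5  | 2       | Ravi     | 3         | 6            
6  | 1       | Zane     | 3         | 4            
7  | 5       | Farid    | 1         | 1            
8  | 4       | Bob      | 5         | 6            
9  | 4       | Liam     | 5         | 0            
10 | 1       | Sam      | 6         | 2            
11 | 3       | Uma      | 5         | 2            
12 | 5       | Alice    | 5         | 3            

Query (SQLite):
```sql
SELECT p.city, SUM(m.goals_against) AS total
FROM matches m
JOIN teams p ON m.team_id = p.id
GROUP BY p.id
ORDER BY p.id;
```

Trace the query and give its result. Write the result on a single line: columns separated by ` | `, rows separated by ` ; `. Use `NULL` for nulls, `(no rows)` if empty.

Delhi | 6 ; Quito | 12 ; Seoul | 9 ; Delhi | 10 ; Quito | 4

Join each matches row to its teams via team_id.
Group joined rows by teams.id; compute SUM(m.goals_against) per group.
  1: ids {6, 10} → SUM(m.goals_against)=6
  2: ids {3, 5} → SUM(m.goals_against)=12
  3: ids {1, 4, 11} → SUM(m.goals_against)=9
  4: ids {2, 8, 9} → SUM(m.goals_against)=10
  5: ids {7, 12} → SUM(m.goals_against)=4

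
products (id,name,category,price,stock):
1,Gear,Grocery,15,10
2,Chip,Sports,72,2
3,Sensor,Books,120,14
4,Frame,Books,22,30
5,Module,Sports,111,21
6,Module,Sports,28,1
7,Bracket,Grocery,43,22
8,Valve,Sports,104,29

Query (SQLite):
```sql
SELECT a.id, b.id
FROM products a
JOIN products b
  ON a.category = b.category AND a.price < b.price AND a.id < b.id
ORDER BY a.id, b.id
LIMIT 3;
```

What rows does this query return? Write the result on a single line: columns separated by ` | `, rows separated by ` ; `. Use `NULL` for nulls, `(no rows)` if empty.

1 | 7 ; 2 | 5 ; 2 | 8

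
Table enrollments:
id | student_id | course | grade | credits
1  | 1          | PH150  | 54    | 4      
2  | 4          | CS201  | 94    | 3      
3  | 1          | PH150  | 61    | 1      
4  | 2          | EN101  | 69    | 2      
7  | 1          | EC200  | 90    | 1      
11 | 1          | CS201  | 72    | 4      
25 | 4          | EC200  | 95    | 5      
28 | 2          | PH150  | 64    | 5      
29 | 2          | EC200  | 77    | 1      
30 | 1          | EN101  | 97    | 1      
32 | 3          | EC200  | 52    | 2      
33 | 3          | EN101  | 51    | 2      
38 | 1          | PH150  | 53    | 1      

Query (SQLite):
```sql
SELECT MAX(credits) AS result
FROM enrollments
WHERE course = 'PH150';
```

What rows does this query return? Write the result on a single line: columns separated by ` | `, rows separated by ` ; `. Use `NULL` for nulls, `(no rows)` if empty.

5

Rows where course='PH150' → credits values: [4, 1, 5, 1].
MAX of non-NULL values = 5.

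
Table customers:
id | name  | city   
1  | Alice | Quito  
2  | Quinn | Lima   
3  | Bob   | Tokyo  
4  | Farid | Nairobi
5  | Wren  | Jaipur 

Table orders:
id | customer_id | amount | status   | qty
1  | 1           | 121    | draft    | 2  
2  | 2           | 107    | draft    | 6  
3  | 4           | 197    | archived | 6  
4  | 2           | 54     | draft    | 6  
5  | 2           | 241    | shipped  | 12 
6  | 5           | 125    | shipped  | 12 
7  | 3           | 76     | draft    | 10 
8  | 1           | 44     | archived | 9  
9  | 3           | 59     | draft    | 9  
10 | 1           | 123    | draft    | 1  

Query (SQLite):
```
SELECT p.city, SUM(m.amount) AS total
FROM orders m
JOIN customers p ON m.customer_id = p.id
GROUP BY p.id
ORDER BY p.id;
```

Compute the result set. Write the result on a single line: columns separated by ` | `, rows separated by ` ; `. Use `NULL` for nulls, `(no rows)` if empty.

Quito | 288 ; Lima | 402 ; Tokyo | 135 ; Nairobi | 197 ; Jaipur | 125

Join each orders row to its customers via customer_id.
Group joined rows by customers.id; compute SUM(m.amount) per group.
  1: ids {1, 8, 10} → SUM(m.amount)=288
  2: ids {2, 4, 5} → SUM(m.amount)=402
  3: ids {7, 9} → SUM(m.amount)=135
  4: ids {3} → SUM(m.amount)=197
  5: ids {6} → SUM(m.amount)=125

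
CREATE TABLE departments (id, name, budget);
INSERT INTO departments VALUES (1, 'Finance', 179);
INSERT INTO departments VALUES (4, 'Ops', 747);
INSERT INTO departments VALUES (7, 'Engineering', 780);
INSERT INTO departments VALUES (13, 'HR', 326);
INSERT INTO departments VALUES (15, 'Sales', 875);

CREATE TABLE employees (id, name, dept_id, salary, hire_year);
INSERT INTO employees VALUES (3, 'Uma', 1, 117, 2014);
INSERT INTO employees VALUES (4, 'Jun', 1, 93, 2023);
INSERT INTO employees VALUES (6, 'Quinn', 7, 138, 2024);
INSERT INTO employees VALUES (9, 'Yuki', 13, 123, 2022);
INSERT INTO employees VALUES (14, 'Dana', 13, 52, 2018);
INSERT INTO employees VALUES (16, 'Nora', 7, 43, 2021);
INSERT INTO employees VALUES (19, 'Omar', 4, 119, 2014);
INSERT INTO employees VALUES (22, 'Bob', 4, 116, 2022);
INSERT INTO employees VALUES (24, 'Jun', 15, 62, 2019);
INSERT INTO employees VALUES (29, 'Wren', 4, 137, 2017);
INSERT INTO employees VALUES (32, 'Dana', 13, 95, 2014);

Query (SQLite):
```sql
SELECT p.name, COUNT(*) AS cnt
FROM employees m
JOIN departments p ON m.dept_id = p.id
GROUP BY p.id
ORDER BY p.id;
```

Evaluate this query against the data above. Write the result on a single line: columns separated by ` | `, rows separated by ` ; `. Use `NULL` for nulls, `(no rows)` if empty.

Finance | 2 ; Ops | 3 ; Engineering | 2 ; HR | 3 ; Sales | 1

Join each employees row to its departments via dept_id.
Group joined rows by departments.id; compute COUNT(*) per group.
  1: ids {3, 4} → COUNT(*)=2
  4: ids {19, 22, 29} → COUNT(*)=3
  7: ids {6, 16} → COUNT(*)=2
  13: ids {9, 14, 32} → COUNT(*)=3
  15: ids {24} → COUNT(*)=1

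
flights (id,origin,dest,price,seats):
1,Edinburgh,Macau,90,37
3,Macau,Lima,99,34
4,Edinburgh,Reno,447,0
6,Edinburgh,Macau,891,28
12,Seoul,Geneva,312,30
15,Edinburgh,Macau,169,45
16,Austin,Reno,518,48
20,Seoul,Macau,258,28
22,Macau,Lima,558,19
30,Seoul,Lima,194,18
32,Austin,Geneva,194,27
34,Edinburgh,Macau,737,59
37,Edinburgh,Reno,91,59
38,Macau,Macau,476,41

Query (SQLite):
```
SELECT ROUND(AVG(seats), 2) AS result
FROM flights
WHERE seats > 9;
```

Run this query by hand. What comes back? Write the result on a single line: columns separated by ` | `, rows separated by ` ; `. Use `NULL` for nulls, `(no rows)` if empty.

Rows where seats > 9 → seats values: [37, 34, 28, 30, 45, 48, 28, 19, 18, 27, 59, 59, 41].
AVG = 473 / 13 (rounded to 2 dp).

36.38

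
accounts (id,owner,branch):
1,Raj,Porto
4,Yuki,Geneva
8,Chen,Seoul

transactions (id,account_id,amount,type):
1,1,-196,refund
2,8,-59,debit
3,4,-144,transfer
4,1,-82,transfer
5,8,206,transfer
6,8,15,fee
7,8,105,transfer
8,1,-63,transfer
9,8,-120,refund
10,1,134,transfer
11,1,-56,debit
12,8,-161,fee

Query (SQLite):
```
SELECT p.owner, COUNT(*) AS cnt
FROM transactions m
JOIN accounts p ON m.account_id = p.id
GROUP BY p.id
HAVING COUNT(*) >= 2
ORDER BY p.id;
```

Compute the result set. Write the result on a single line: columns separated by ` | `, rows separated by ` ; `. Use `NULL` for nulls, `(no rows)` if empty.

Raj | 5 ; Chen | 6

Join each transactions row to its accounts via account_id.
Group joined rows by accounts.id; compute COUNT(*) per group.
HAVING: keep groups with count ≥ 2.
  1: ids {1, 4, 8, 10, 11} → COUNT(*)=5
  4: ids {3} → COUNT(*)=1
  8: ids {2, 5, 6, 7, 9, 12} → COUNT(*)=6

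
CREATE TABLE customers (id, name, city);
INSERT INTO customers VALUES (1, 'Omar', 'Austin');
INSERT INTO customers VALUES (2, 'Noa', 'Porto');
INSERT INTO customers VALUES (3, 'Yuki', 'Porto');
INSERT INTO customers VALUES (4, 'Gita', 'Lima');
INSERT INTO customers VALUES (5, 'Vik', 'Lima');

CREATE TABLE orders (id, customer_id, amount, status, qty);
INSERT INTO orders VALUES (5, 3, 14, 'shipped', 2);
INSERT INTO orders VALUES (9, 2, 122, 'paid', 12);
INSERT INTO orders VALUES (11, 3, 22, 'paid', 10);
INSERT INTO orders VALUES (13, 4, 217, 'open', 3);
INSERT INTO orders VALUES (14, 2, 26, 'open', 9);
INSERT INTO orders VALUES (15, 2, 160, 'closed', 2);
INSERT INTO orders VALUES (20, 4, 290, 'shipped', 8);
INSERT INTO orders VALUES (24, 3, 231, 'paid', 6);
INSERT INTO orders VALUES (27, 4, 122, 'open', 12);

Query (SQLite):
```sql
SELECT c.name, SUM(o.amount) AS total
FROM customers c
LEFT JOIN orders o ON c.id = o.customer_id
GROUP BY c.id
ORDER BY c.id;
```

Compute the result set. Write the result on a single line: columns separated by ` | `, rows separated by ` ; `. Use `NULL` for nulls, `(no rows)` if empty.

Omar | NULL ; Noa | 308 ; Yuki | 267 ; Gita | 629 ; Vik | NULL

LEFT JOIN keeps every customers row; unmatched ones get NULL for orders columns.
Group by customers.id and compute SUM(o.amount). SUM over an all-NULL group is NULL.
  1: ids {—} → SUM(o.amount)=NULL
  2: ids {9, 14, 15} → SUM(o.amount)=308
  3: ids {5, 11, 24} → SUM(o.amount)=267
  4: ids {13, 20, 27} → SUM(o.amount)=629
  5: ids {—} → SUM(o.amount)=NULL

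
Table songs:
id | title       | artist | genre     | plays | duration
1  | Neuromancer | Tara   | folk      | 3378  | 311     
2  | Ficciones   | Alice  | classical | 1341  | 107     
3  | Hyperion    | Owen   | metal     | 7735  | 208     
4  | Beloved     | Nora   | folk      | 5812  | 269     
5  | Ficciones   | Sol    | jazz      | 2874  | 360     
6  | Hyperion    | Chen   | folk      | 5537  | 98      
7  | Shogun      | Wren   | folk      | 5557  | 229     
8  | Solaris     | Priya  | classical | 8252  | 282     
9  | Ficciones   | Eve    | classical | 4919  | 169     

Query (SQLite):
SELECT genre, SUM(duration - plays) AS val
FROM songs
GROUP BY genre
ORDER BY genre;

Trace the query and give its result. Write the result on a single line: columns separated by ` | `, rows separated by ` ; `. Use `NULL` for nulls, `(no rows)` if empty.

For each row compute duration - plays.
Group by genre; take SUM of the expression per group.
  classical: ids {2, 8, 9} → SUM(duration - plays)=-13954
  folk: ids {1, 4, 6, 7} → SUM(duration - plays)=-19377
  jazz: ids {5} → SUM(duration - plays)=-2514
  metal: ids {3} → SUM(duration - plays)=-7527

classical | -13954 ; folk | -19377 ; jazz | -2514 ; metal | -7527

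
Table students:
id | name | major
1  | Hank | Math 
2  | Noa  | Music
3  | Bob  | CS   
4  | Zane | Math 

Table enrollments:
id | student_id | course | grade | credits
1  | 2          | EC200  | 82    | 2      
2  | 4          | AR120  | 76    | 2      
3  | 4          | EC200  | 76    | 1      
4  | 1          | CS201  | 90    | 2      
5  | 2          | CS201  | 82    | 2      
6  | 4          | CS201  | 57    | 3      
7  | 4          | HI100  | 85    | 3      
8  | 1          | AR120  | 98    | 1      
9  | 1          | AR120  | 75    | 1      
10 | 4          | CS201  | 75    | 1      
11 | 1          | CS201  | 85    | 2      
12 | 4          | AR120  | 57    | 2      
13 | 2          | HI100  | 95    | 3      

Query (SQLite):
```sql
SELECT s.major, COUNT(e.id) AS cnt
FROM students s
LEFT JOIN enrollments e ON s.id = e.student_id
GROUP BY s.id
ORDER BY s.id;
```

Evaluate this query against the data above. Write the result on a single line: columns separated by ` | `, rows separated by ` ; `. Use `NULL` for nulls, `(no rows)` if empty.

Math | 4 ; Music | 3 ; CS | 0 ; Math | 6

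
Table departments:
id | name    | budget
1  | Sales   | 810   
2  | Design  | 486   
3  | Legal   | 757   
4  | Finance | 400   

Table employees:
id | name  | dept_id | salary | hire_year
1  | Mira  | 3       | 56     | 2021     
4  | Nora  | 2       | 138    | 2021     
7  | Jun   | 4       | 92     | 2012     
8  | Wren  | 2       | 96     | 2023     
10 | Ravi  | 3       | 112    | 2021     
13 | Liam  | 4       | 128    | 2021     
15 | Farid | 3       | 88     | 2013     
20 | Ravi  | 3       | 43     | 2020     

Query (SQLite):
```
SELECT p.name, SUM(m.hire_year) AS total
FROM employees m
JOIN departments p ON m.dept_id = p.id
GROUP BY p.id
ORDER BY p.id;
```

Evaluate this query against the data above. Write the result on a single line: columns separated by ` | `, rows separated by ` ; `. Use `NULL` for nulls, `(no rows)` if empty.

Design | 4044 ; Legal | 8075 ; Finance | 4033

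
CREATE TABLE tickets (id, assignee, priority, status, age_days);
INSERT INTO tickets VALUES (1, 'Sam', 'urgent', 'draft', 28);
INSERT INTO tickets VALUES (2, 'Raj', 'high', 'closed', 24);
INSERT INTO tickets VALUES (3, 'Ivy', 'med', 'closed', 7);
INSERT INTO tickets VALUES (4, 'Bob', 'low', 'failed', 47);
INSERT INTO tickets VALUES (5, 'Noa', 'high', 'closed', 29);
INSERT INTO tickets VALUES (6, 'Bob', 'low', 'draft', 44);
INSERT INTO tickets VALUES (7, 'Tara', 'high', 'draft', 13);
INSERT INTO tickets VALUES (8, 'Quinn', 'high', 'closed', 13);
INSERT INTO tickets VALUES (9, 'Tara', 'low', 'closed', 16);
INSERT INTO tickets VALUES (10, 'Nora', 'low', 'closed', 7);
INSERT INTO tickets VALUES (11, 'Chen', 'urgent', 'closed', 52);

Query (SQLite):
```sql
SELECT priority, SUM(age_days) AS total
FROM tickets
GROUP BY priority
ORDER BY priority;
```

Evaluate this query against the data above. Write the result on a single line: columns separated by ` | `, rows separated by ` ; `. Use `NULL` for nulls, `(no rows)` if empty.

high | 79 ; low | 114 ; med | 7 ; urgent | 80

Partition tickets by priority; compute SUM(age_days) within each group.
  high: ids {2, 5, 7, 8} → SUM(age_days)=79
  low: ids {4, 6, 9, 10} → SUM(age_days)=114
  med: ids {3} → SUM(age_days)=7
  urgent: ids {1, 11} → SUM(age_days)=80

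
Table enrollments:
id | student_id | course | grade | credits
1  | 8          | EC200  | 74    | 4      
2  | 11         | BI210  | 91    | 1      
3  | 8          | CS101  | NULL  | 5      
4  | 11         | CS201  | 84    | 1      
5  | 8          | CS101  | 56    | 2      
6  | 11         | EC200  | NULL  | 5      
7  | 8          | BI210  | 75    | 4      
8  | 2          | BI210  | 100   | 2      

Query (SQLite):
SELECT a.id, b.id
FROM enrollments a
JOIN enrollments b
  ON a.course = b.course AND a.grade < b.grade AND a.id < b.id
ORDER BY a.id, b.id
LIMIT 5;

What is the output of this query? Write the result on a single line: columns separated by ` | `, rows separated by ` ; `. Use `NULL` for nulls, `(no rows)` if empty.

Pairs (a,b) with same course, a.grade < b.grade, a.id < b.id.
course groups: BI210:{2,7,8} CS101:{3,5} CS201:{4} EC200:{1,6}
Ordered by (a.id, b.id); first 5.

2 | 8 ; 7 | 8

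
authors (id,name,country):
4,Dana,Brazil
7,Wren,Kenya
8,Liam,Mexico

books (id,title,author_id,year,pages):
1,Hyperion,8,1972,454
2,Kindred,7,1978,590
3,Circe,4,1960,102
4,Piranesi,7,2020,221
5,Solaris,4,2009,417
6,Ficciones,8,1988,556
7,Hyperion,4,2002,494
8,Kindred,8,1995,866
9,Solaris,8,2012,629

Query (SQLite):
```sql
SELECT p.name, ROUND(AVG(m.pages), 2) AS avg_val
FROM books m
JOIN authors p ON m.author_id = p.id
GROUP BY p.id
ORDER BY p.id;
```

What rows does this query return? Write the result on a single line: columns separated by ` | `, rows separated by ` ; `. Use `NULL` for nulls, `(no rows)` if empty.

Dana | 337.67 ; Wren | 405.5 ; Liam | 626.25

Join each books row to its authors via author_id.
Group joined rows by authors.id; compute ROUND(AVG(m.pages), 2) per group.
  4: ids {3, 5, 7} → ROUND(AVG(m.pages), 2)=337.67
  7: ids {2, 4} → ROUND(AVG(m.pages), 2)=405.5
  8: ids {1, 6, 8, 9} → ROUND(AVG(m.pages), 2)=626.25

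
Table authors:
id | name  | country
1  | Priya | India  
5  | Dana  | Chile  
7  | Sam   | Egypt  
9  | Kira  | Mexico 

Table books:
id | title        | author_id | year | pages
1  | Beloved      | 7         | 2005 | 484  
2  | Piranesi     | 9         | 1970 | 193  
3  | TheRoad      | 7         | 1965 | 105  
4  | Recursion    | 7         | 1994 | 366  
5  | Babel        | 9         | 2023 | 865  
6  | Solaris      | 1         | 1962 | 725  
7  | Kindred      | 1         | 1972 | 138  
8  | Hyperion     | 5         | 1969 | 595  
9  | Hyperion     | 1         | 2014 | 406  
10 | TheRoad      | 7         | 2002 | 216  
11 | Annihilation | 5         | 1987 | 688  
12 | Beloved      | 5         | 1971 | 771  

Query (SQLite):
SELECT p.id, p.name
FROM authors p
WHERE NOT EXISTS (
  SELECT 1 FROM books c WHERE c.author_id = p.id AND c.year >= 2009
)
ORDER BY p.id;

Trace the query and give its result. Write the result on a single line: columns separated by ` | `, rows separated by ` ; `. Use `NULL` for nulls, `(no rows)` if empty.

For each authors row, check whether any books with matching author_id has year >= 2009.
Keep rows where that is false.

5 | Dana ; 7 | Sam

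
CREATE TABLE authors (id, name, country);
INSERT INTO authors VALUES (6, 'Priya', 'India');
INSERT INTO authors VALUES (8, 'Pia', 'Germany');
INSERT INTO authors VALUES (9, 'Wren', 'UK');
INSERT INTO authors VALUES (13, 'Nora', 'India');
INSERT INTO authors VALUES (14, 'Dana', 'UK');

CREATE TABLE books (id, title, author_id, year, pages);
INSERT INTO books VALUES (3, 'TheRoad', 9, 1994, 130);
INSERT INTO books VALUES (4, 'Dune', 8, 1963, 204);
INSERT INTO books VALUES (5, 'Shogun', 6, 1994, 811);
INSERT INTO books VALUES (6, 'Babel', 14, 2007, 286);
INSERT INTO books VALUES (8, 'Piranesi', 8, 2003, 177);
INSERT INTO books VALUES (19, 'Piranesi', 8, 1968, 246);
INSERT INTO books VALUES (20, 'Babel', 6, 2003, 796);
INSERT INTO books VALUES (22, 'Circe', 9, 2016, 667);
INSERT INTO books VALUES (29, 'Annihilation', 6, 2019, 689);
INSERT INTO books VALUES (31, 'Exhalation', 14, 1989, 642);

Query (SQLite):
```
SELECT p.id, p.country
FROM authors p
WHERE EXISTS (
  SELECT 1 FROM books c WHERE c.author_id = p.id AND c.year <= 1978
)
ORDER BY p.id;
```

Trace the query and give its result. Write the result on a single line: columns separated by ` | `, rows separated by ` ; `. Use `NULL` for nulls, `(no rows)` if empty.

8 | Germany

For each authors row, check whether any books with matching author_id has year <= 1978.
Keep rows where that is true.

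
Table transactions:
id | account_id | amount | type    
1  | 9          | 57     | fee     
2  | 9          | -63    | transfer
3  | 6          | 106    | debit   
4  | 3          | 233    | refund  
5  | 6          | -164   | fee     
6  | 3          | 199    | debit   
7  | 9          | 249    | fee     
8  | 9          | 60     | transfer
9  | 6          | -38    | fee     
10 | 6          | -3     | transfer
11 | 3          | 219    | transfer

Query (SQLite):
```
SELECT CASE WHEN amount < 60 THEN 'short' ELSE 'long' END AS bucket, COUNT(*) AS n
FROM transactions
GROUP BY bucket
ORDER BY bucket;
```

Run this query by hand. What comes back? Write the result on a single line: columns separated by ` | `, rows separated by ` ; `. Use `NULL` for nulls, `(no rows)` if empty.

long | 6 ; short | 5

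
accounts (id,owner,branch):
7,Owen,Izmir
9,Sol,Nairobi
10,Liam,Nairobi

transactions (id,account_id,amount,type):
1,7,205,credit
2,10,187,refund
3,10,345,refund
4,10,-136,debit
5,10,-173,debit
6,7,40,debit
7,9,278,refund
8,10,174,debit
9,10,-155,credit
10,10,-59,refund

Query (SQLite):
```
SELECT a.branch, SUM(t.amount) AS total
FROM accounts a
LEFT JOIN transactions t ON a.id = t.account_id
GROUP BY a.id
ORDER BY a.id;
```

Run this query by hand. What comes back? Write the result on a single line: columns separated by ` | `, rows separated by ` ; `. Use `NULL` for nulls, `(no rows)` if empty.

LEFT JOIN keeps every accounts row; unmatched ones get NULL for transactions columns.
Group by accounts.id and compute SUM(t.amount). SUM over an all-NULL group is NULL.
  7: ids {1, 6} → SUM(t.amount)=245
  9: ids {7} → SUM(t.amount)=278
  10: ids {2, 3, 4, 5, 8, 9, 10} → SUM(t.amount)=183

Izmir | 245 ; Nairobi | 278 ; Nairobi | 183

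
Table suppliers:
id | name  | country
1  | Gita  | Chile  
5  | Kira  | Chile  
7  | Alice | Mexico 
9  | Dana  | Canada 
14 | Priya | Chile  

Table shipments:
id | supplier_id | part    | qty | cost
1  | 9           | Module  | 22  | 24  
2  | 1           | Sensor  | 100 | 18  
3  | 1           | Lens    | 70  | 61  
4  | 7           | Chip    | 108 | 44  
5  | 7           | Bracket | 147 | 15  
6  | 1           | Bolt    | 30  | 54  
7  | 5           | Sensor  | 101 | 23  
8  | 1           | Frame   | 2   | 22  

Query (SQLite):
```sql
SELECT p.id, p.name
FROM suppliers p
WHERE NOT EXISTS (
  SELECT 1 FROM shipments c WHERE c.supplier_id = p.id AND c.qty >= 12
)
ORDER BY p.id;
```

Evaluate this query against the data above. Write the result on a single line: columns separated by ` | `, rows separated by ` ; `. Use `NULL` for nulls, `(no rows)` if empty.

For each suppliers row, check whether any shipments with matching supplier_id has qty >= 12.
Keep rows where that is false.

14 | Priya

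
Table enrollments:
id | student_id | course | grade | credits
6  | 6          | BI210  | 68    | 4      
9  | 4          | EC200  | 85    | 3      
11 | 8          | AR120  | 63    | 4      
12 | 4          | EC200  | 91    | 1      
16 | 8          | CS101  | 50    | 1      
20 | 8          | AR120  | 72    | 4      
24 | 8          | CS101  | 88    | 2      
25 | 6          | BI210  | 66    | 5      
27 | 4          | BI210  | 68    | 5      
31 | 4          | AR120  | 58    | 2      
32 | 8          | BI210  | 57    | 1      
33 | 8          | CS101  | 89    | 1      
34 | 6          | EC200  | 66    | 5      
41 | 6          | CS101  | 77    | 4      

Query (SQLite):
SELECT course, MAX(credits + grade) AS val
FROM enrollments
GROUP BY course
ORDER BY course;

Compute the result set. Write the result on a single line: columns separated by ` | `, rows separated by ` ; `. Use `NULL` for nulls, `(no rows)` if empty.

AR120 | 76 ; BI210 | 73 ; CS101 | 90 ; EC200 | 92

For each row compute credits + grade.
Group by course; take MAX of the expression per group.
  AR120: ids {11, 20, 31} → MAX(credits + grade)=76
  BI210: ids {6, 25, 27, 32} → MAX(credits + grade)=73
  CS101: ids {16, 24, 33, 41} → MAX(credits + grade)=90
  EC200: ids {9, 12, 34} → MAX(credits + grade)=92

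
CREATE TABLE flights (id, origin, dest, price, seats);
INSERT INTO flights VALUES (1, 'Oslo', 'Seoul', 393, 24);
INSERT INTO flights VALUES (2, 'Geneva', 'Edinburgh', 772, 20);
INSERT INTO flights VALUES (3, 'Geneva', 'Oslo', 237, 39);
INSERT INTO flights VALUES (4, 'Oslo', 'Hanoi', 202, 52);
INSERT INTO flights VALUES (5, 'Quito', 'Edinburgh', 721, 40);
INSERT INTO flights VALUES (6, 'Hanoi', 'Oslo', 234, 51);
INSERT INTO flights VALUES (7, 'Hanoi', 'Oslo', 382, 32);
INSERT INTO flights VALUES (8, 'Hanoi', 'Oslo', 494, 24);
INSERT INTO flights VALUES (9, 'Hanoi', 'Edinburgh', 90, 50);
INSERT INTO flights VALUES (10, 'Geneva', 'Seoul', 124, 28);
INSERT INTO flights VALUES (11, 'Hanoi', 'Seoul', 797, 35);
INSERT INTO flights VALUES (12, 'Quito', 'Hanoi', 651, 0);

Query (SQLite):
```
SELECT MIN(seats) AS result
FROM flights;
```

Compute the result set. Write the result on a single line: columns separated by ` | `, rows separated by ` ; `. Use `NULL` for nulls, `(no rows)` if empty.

0

All seats values: [24, 20, 39, 52, 40, 51, 32, 24, 50, 28, 35, 0].
MIN of non-NULL values = 0.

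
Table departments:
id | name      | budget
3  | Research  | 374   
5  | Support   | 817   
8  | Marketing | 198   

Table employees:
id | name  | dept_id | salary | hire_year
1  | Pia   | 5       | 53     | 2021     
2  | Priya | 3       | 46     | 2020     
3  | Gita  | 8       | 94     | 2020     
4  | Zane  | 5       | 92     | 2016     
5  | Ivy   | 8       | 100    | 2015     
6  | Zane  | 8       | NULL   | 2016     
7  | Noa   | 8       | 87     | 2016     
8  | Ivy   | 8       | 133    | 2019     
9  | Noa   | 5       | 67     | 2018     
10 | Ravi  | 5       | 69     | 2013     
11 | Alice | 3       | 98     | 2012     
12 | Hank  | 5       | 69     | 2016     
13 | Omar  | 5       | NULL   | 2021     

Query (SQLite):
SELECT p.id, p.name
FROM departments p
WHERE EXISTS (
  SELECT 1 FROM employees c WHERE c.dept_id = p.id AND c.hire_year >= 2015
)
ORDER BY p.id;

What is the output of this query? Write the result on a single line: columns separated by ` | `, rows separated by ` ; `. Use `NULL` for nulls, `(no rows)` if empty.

For each departments row, check whether any employees with matching dept_id has hire_year >= 2015.
Keep rows where that is true.

3 | Research ; 5 | Support ; 8 | Marketing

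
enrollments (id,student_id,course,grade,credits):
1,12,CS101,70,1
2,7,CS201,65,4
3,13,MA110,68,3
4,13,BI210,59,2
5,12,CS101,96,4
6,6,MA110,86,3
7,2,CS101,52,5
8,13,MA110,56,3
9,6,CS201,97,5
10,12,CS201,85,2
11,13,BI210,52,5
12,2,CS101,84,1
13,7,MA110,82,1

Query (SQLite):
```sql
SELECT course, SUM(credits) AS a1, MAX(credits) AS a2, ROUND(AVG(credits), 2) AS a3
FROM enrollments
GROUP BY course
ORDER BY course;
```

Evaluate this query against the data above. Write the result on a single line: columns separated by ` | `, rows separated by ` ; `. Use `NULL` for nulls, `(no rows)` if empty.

BI210 | 7 | 5 | 3.5 ; CS101 | 11 | 5 | 2.75 ; CS201 | 11 | 5 | 3.67 ; MA110 | 10 | 3 | 2.5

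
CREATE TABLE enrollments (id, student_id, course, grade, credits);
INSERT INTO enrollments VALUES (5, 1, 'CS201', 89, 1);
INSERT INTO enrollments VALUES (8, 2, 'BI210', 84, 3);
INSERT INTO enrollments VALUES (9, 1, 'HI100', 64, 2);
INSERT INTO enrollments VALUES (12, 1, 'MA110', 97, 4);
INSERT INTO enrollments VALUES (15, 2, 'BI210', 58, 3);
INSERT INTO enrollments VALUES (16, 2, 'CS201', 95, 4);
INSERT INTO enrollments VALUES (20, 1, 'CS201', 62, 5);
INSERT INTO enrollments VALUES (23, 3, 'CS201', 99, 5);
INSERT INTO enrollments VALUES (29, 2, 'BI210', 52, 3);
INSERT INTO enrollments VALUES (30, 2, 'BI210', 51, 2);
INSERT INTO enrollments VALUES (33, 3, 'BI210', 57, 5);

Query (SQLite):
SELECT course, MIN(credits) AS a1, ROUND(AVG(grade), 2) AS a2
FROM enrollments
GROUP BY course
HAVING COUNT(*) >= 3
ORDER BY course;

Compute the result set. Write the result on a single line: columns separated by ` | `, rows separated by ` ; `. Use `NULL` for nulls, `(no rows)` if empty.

Group enrollments by course.
Per group compute: MIN(credits), ROUND(AVG(grade), 2).
HAVING: drop groups with fewer than 3 rows.
  BI210: ids {8, 15, 29, 30, 33} → MIN(credits)=2, ROUND(AVG(grade), 2)=60.4
  CS201: ids {5, 16, 20, 23} → MIN(credits)=1, ROUND(AVG(grade), 2)=86.25
  HI100: ids {9} → MIN(credits)=2, ROUND(AVG(grade), 2)=64
  MA110: ids {12} → MIN(credits)=4, ROUND(AVG(grade), 2)=97

BI210 | 2 | 60.4 ; CS201 | 1 | 86.25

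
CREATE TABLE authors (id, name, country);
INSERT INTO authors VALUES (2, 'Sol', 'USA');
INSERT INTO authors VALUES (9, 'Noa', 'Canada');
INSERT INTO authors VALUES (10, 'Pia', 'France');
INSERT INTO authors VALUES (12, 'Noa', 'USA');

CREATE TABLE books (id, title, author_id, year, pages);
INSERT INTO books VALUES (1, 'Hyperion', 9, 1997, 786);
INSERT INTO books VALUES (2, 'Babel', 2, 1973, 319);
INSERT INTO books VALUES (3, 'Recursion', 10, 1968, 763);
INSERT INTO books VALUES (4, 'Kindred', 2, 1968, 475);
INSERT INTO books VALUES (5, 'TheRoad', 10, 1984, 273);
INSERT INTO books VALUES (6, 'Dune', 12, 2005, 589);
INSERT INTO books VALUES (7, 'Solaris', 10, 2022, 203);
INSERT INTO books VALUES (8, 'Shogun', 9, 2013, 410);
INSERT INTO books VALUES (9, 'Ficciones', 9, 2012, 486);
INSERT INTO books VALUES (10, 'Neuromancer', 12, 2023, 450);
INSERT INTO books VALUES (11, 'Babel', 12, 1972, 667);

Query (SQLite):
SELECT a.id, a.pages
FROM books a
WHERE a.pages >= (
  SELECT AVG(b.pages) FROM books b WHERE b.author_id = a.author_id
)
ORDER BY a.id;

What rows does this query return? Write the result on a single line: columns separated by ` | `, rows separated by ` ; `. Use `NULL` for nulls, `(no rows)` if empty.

For each books row a, compute AVG(pages) over rows sharing a.author_id.
Keep row a if a.pages >= that per-group AVG.
  author_id=2: AVG(pages) = 397.0
  author_id=9: AVG(pages) = 560.666667
  author_id=10: AVG(pages) = 413.0
  author_id=12: AVG(pages) = 568.666667

1 | 786 ; 3 | 763 ; 4 | 475 ; 6 | 589 ; 11 | 667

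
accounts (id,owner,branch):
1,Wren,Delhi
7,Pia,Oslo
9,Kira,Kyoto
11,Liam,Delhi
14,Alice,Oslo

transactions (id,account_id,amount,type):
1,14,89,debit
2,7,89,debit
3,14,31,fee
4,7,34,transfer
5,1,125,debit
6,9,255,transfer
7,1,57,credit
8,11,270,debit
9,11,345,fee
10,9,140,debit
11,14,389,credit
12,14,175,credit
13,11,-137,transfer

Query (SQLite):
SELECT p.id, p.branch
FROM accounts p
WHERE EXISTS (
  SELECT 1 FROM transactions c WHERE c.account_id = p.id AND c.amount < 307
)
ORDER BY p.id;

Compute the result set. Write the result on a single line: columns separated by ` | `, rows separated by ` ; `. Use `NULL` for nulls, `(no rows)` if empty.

For each accounts row, check whether any transactions with matching account_id has amount < 307.
Keep rows where that is true.

1 | Delhi ; 7 | Oslo ; 9 | Kyoto ; 11 | Delhi ; 14 | Oslo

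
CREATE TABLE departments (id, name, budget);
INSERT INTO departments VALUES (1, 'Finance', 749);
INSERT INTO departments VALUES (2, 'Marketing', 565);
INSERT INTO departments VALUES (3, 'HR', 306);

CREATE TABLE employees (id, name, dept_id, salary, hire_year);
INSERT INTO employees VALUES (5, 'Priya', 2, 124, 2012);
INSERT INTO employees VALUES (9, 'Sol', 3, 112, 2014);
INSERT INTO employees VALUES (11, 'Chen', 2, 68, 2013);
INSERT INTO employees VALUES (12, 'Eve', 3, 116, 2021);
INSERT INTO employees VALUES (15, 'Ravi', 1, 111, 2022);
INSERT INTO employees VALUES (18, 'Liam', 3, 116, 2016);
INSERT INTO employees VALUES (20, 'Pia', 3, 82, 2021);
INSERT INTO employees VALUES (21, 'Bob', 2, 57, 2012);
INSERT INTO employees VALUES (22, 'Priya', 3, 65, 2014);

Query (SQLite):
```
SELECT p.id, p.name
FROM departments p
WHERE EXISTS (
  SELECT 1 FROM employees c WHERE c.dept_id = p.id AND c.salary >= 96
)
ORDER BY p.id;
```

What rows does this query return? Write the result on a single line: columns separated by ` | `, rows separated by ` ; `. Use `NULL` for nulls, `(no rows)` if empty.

1 | Finance ; 2 | Marketing ; 3 | HR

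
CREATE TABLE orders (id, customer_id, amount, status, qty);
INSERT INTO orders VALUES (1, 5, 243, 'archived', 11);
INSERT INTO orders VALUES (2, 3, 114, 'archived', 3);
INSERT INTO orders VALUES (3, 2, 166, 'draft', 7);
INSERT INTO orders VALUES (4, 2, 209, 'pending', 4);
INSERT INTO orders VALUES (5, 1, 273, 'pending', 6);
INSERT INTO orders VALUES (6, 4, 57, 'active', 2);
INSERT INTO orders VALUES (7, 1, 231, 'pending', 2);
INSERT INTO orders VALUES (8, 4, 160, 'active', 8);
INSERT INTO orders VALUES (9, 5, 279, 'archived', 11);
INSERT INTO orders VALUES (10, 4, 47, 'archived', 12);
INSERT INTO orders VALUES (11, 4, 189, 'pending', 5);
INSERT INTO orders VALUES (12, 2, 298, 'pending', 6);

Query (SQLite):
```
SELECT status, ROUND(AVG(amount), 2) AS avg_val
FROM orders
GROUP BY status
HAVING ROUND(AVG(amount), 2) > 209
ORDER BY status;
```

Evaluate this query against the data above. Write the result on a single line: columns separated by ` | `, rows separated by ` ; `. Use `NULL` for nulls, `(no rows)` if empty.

pending | 240

Partition orders by status; compute ROUND(AVG(amount), 2) within each group.
HAVING: keep groups where ROUND(AVG(amount), 2) > 209.
  active: ids {6, 8} → ROUND(AVG(amount), 2)=108.5
  archived: ids {1, 2, 9, 10} → ROUND(AVG(amount), 2)=170.75
  draft: ids {3} → ROUND(AVG(amount), 2)=166
  pending: ids {4, 5, 7, 11, 12} → ROUND(AVG(amount), 2)=240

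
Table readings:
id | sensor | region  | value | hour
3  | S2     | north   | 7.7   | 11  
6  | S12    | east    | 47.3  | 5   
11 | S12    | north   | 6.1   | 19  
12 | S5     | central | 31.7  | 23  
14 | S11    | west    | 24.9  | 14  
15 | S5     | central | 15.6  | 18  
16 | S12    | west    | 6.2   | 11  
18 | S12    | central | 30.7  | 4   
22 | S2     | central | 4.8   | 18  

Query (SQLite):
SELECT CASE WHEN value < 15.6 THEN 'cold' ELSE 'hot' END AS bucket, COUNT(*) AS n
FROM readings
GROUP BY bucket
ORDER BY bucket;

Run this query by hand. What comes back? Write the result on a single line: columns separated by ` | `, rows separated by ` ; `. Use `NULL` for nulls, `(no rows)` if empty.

cold | 4 ; hot | 5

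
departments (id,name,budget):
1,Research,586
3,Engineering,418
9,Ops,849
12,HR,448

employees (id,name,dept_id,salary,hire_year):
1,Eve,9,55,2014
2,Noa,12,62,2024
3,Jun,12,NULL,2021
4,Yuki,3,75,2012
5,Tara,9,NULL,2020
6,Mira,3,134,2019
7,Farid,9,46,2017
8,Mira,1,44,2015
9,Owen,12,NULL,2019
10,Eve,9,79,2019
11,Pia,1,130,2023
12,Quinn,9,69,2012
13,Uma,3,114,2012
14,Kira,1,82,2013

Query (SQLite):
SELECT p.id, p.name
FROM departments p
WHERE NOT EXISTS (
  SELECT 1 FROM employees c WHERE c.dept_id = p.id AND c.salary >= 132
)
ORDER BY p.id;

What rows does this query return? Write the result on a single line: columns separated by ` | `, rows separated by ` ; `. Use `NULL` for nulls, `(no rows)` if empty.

1 | Research ; 9 | Ops ; 12 | HR

For each departments row, check whether any employees with matching dept_id has salary >= 132.
Keep rows where that is false.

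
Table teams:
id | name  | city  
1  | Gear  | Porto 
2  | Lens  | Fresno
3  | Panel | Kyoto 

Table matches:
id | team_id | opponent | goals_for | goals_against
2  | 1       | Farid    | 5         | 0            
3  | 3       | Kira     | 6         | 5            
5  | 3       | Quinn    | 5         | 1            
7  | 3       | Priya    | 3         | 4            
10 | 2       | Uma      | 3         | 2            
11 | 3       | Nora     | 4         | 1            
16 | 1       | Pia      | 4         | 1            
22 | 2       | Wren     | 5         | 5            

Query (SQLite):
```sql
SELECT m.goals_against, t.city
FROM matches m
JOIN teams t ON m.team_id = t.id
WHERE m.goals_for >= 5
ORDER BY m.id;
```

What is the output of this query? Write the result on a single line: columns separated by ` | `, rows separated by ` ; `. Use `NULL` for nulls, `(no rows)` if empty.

Each matches row matches the teams row where team_id = teams.id.
Then keep rows with m.goals_for >= 5.

0 | Porto ; 5 | Kyoto ; 1 | Kyoto ; 5 | Fresno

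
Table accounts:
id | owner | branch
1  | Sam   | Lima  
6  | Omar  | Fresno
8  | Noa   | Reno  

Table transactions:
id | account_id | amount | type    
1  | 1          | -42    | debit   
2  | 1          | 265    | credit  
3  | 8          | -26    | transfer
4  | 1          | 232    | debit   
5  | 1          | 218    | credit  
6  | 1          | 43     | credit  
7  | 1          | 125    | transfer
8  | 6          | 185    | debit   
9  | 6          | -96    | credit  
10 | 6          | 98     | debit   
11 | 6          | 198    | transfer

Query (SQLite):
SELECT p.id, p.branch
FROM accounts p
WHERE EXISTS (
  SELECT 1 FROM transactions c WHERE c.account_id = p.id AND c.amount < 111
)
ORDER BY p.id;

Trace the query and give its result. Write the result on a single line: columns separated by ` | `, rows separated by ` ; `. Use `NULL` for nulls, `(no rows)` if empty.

For each accounts row, check whether any transactions with matching account_id has amount < 111.
Keep rows where that is true.

1 | Lima ; 6 | Fresno ; 8 | Reno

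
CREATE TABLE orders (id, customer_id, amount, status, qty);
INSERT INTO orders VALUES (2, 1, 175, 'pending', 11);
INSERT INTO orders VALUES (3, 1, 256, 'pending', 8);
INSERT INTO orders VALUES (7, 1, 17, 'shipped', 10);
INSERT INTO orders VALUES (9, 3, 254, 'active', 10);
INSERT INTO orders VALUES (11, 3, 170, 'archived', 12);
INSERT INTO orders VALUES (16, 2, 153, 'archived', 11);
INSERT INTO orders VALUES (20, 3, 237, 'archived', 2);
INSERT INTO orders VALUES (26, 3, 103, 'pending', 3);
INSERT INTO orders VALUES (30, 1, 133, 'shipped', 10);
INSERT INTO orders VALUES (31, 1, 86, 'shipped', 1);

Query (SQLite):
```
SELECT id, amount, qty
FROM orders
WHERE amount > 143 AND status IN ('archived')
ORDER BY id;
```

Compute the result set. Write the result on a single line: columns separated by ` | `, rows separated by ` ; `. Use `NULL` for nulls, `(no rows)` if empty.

amount > 143: ids {2, 3, 9, 11, 16, 20}
status IN ('archived'): ids {11, 16, 20}
Combine with AND.

11 | 170 | 12 ; 16 | 153 | 11 ; 20 | 237 | 2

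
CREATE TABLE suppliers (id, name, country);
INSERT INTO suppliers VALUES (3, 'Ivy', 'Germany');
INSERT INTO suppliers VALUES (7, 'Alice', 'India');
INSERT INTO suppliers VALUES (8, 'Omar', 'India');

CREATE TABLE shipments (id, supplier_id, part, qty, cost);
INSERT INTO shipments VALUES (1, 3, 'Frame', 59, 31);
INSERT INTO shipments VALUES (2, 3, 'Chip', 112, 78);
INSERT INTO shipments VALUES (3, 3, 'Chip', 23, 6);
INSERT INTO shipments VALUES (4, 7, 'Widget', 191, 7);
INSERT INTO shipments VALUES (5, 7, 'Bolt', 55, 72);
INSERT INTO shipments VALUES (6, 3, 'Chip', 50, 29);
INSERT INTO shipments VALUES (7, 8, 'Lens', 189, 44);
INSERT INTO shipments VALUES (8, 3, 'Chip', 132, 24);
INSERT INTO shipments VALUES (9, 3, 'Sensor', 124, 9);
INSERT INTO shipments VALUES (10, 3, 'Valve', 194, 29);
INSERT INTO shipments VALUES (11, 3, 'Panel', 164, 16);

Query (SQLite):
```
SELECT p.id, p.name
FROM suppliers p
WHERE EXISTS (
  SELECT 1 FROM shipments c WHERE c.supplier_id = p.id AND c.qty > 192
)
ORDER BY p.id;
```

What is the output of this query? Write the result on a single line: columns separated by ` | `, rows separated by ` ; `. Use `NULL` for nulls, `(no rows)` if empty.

3 | Ivy

For each suppliers row, check whether any shipments with matching supplier_id has qty > 192.
Keep rows where that is true.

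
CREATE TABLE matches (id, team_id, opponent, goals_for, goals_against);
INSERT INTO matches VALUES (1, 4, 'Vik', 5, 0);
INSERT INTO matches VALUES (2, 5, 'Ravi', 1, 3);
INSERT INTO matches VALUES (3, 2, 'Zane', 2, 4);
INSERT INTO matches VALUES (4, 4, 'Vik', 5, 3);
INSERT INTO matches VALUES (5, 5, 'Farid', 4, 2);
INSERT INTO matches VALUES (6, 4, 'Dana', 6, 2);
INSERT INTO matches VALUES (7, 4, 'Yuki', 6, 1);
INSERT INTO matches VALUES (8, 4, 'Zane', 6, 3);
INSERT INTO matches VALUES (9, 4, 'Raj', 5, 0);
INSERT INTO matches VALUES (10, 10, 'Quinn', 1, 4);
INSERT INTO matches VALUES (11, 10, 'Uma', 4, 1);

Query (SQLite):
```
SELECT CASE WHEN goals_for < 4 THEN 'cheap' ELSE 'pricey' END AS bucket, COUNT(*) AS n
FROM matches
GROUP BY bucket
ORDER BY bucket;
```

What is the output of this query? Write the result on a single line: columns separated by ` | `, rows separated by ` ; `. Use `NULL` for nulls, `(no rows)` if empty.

Bucket rows by goals_for < 4 → 'cheap' else 'pricey'; count each bucket.

cheap | 3 ; pricey | 8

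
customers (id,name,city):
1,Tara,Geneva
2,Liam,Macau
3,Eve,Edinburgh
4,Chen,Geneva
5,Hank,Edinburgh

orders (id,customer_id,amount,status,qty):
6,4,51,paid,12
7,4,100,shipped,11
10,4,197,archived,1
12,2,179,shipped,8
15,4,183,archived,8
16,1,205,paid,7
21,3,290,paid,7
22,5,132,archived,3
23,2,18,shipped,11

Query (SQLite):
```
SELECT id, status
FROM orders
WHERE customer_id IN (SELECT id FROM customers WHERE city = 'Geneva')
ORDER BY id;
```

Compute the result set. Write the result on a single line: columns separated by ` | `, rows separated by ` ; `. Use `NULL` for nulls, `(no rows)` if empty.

6 | paid ; 7 | shipped ; 10 | archived ; 15 | archived ; 16 | paid

Inner query: customers.id where city = 'Geneva'.
Outer: keep orders rows whose customer_id is in that set.
Inner query → {1, 4}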